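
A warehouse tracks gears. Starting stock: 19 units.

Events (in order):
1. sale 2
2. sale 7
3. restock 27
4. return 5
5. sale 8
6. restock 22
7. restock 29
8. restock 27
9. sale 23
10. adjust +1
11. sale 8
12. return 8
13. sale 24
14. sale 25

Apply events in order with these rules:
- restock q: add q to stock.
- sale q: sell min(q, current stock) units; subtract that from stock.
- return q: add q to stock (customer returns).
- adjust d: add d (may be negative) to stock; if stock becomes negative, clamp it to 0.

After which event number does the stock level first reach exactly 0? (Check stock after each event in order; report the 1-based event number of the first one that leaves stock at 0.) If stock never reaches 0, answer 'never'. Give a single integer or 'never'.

Answer: never

Derivation:
Processing events:
Start: stock = 19
  Event 1 (sale 2): sell min(2,19)=2. stock: 19 - 2 = 17. total_sold = 2
  Event 2 (sale 7): sell min(7,17)=7. stock: 17 - 7 = 10. total_sold = 9
  Event 3 (restock 27): 10 + 27 = 37
  Event 4 (return 5): 37 + 5 = 42
  Event 5 (sale 8): sell min(8,42)=8. stock: 42 - 8 = 34. total_sold = 17
  Event 6 (restock 22): 34 + 22 = 56
  Event 7 (restock 29): 56 + 29 = 85
  Event 8 (restock 27): 85 + 27 = 112
  Event 9 (sale 23): sell min(23,112)=23. stock: 112 - 23 = 89. total_sold = 40
  Event 10 (adjust +1): 89 + 1 = 90
  Event 11 (sale 8): sell min(8,90)=8. stock: 90 - 8 = 82. total_sold = 48
  Event 12 (return 8): 82 + 8 = 90
  Event 13 (sale 24): sell min(24,90)=24. stock: 90 - 24 = 66. total_sold = 72
  Event 14 (sale 25): sell min(25,66)=25. stock: 66 - 25 = 41. total_sold = 97
Final: stock = 41, total_sold = 97

Stock never reaches 0.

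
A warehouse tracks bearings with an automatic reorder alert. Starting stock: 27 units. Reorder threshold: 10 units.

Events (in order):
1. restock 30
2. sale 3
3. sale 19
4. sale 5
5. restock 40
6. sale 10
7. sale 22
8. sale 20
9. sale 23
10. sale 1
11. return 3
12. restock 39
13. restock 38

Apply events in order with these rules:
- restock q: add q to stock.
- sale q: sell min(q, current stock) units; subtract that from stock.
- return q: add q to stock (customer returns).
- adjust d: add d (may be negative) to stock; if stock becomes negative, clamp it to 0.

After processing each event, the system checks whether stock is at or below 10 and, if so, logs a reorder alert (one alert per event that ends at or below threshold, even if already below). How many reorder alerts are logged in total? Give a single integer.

Processing events:
Start: stock = 27
  Event 1 (restock 30): 27 + 30 = 57
  Event 2 (sale 3): sell min(3,57)=3. stock: 57 - 3 = 54. total_sold = 3
  Event 3 (sale 19): sell min(19,54)=19. stock: 54 - 19 = 35. total_sold = 22
  Event 4 (sale 5): sell min(5,35)=5. stock: 35 - 5 = 30. total_sold = 27
  Event 5 (restock 40): 30 + 40 = 70
  Event 6 (sale 10): sell min(10,70)=10. stock: 70 - 10 = 60. total_sold = 37
  Event 7 (sale 22): sell min(22,60)=22. stock: 60 - 22 = 38. total_sold = 59
  Event 8 (sale 20): sell min(20,38)=20. stock: 38 - 20 = 18. total_sold = 79
  Event 9 (sale 23): sell min(23,18)=18. stock: 18 - 18 = 0. total_sold = 97
  Event 10 (sale 1): sell min(1,0)=0. stock: 0 - 0 = 0. total_sold = 97
  Event 11 (return 3): 0 + 3 = 3
  Event 12 (restock 39): 3 + 39 = 42
  Event 13 (restock 38): 42 + 38 = 80
Final: stock = 80, total_sold = 97

Checking against threshold 10:
  After event 1: stock=57 > 10
  After event 2: stock=54 > 10
  After event 3: stock=35 > 10
  After event 4: stock=30 > 10
  After event 5: stock=70 > 10
  After event 6: stock=60 > 10
  After event 7: stock=38 > 10
  After event 8: stock=18 > 10
  After event 9: stock=0 <= 10 -> ALERT
  After event 10: stock=0 <= 10 -> ALERT
  After event 11: stock=3 <= 10 -> ALERT
  After event 12: stock=42 > 10
  After event 13: stock=80 > 10
Alert events: [9, 10, 11]. Count = 3

Answer: 3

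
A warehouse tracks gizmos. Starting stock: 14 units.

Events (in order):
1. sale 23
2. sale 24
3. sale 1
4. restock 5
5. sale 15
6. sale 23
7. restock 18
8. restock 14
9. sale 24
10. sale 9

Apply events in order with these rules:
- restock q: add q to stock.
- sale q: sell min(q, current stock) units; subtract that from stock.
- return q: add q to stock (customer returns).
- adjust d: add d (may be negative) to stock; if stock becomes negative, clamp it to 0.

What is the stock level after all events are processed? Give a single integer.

Processing events:
Start: stock = 14
  Event 1 (sale 23): sell min(23,14)=14. stock: 14 - 14 = 0. total_sold = 14
  Event 2 (sale 24): sell min(24,0)=0. stock: 0 - 0 = 0. total_sold = 14
  Event 3 (sale 1): sell min(1,0)=0. stock: 0 - 0 = 0. total_sold = 14
  Event 4 (restock 5): 0 + 5 = 5
  Event 5 (sale 15): sell min(15,5)=5. stock: 5 - 5 = 0. total_sold = 19
  Event 6 (sale 23): sell min(23,0)=0. stock: 0 - 0 = 0. total_sold = 19
  Event 7 (restock 18): 0 + 18 = 18
  Event 8 (restock 14): 18 + 14 = 32
  Event 9 (sale 24): sell min(24,32)=24. stock: 32 - 24 = 8. total_sold = 43
  Event 10 (sale 9): sell min(9,8)=8. stock: 8 - 8 = 0. total_sold = 51
Final: stock = 0, total_sold = 51

Answer: 0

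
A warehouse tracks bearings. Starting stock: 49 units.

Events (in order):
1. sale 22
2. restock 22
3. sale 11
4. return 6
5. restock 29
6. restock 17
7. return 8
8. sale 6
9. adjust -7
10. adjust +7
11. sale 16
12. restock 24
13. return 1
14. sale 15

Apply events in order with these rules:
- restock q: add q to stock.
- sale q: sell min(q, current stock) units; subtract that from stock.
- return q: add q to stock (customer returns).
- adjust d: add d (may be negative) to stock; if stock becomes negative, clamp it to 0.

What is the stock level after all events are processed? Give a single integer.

Answer: 86

Derivation:
Processing events:
Start: stock = 49
  Event 1 (sale 22): sell min(22,49)=22. stock: 49 - 22 = 27. total_sold = 22
  Event 2 (restock 22): 27 + 22 = 49
  Event 3 (sale 11): sell min(11,49)=11. stock: 49 - 11 = 38. total_sold = 33
  Event 4 (return 6): 38 + 6 = 44
  Event 5 (restock 29): 44 + 29 = 73
  Event 6 (restock 17): 73 + 17 = 90
  Event 7 (return 8): 90 + 8 = 98
  Event 8 (sale 6): sell min(6,98)=6. stock: 98 - 6 = 92. total_sold = 39
  Event 9 (adjust -7): 92 + -7 = 85
  Event 10 (adjust +7): 85 + 7 = 92
  Event 11 (sale 16): sell min(16,92)=16. stock: 92 - 16 = 76. total_sold = 55
  Event 12 (restock 24): 76 + 24 = 100
  Event 13 (return 1): 100 + 1 = 101
  Event 14 (sale 15): sell min(15,101)=15. stock: 101 - 15 = 86. total_sold = 70
Final: stock = 86, total_sold = 70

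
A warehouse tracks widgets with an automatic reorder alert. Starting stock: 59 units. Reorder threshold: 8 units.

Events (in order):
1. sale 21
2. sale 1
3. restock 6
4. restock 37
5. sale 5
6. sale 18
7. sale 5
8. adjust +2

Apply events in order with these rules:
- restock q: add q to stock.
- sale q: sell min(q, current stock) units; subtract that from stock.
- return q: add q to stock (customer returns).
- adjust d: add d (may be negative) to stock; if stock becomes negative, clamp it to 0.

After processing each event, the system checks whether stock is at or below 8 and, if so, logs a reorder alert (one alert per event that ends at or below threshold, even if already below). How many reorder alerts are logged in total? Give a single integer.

Answer: 0

Derivation:
Processing events:
Start: stock = 59
  Event 1 (sale 21): sell min(21,59)=21. stock: 59 - 21 = 38. total_sold = 21
  Event 2 (sale 1): sell min(1,38)=1. stock: 38 - 1 = 37. total_sold = 22
  Event 3 (restock 6): 37 + 6 = 43
  Event 4 (restock 37): 43 + 37 = 80
  Event 5 (sale 5): sell min(5,80)=5. stock: 80 - 5 = 75. total_sold = 27
  Event 6 (sale 18): sell min(18,75)=18. stock: 75 - 18 = 57. total_sold = 45
  Event 7 (sale 5): sell min(5,57)=5. stock: 57 - 5 = 52. total_sold = 50
  Event 8 (adjust +2): 52 + 2 = 54
Final: stock = 54, total_sold = 50

Checking against threshold 8:
  After event 1: stock=38 > 8
  After event 2: stock=37 > 8
  After event 3: stock=43 > 8
  After event 4: stock=80 > 8
  After event 5: stock=75 > 8
  After event 6: stock=57 > 8
  After event 7: stock=52 > 8
  After event 8: stock=54 > 8
Alert events: []. Count = 0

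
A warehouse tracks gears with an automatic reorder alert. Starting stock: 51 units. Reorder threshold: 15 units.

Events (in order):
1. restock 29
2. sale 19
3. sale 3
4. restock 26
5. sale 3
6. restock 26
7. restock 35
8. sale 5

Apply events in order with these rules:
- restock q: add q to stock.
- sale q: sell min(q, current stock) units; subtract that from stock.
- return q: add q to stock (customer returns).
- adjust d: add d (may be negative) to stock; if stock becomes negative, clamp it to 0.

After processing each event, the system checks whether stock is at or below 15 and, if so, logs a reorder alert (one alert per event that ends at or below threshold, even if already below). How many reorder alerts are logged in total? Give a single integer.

Answer: 0

Derivation:
Processing events:
Start: stock = 51
  Event 1 (restock 29): 51 + 29 = 80
  Event 2 (sale 19): sell min(19,80)=19. stock: 80 - 19 = 61. total_sold = 19
  Event 3 (sale 3): sell min(3,61)=3. stock: 61 - 3 = 58. total_sold = 22
  Event 4 (restock 26): 58 + 26 = 84
  Event 5 (sale 3): sell min(3,84)=3. stock: 84 - 3 = 81. total_sold = 25
  Event 6 (restock 26): 81 + 26 = 107
  Event 7 (restock 35): 107 + 35 = 142
  Event 8 (sale 5): sell min(5,142)=5. stock: 142 - 5 = 137. total_sold = 30
Final: stock = 137, total_sold = 30

Checking against threshold 15:
  After event 1: stock=80 > 15
  After event 2: stock=61 > 15
  After event 3: stock=58 > 15
  After event 4: stock=84 > 15
  After event 5: stock=81 > 15
  After event 6: stock=107 > 15
  After event 7: stock=142 > 15
  After event 8: stock=137 > 15
Alert events: []. Count = 0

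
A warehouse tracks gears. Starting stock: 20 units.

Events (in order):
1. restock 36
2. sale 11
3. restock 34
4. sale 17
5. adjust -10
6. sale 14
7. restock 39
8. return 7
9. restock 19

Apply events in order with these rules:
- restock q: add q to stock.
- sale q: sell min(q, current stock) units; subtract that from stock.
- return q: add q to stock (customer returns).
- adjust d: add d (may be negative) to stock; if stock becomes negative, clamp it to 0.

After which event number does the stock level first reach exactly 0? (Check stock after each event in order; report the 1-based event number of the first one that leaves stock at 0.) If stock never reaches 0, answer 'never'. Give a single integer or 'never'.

Processing events:
Start: stock = 20
  Event 1 (restock 36): 20 + 36 = 56
  Event 2 (sale 11): sell min(11,56)=11. stock: 56 - 11 = 45. total_sold = 11
  Event 3 (restock 34): 45 + 34 = 79
  Event 4 (sale 17): sell min(17,79)=17. stock: 79 - 17 = 62. total_sold = 28
  Event 5 (adjust -10): 62 + -10 = 52
  Event 6 (sale 14): sell min(14,52)=14. stock: 52 - 14 = 38. total_sold = 42
  Event 7 (restock 39): 38 + 39 = 77
  Event 8 (return 7): 77 + 7 = 84
  Event 9 (restock 19): 84 + 19 = 103
Final: stock = 103, total_sold = 42

Stock never reaches 0.

Answer: never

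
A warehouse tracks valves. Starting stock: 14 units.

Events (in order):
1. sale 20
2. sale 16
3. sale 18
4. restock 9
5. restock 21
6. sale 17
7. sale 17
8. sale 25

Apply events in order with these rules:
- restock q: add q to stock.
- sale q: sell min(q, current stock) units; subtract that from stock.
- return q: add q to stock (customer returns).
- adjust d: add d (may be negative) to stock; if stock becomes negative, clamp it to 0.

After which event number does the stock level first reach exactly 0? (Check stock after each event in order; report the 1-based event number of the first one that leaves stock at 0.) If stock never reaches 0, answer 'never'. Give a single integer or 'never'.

Processing events:
Start: stock = 14
  Event 1 (sale 20): sell min(20,14)=14. stock: 14 - 14 = 0. total_sold = 14
  Event 2 (sale 16): sell min(16,0)=0. stock: 0 - 0 = 0. total_sold = 14
  Event 3 (sale 18): sell min(18,0)=0. stock: 0 - 0 = 0. total_sold = 14
  Event 4 (restock 9): 0 + 9 = 9
  Event 5 (restock 21): 9 + 21 = 30
  Event 6 (sale 17): sell min(17,30)=17. stock: 30 - 17 = 13. total_sold = 31
  Event 7 (sale 17): sell min(17,13)=13. stock: 13 - 13 = 0. total_sold = 44
  Event 8 (sale 25): sell min(25,0)=0. stock: 0 - 0 = 0. total_sold = 44
Final: stock = 0, total_sold = 44

First zero at event 1.

Answer: 1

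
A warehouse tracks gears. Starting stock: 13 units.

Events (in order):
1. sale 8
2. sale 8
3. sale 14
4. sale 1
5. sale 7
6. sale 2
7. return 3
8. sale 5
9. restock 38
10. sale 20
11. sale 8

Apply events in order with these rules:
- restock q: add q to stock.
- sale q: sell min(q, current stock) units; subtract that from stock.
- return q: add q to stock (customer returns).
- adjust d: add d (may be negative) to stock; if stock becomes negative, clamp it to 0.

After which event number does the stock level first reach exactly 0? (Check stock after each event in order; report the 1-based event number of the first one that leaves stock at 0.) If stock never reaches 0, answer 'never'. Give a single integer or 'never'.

Processing events:
Start: stock = 13
  Event 1 (sale 8): sell min(8,13)=8. stock: 13 - 8 = 5. total_sold = 8
  Event 2 (sale 8): sell min(8,5)=5. stock: 5 - 5 = 0. total_sold = 13
  Event 3 (sale 14): sell min(14,0)=0. stock: 0 - 0 = 0. total_sold = 13
  Event 4 (sale 1): sell min(1,0)=0. stock: 0 - 0 = 0. total_sold = 13
  Event 5 (sale 7): sell min(7,0)=0. stock: 0 - 0 = 0. total_sold = 13
  Event 6 (sale 2): sell min(2,0)=0. stock: 0 - 0 = 0. total_sold = 13
  Event 7 (return 3): 0 + 3 = 3
  Event 8 (sale 5): sell min(5,3)=3. stock: 3 - 3 = 0. total_sold = 16
  Event 9 (restock 38): 0 + 38 = 38
  Event 10 (sale 20): sell min(20,38)=20. stock: 38 - 20 = 18. total_sold = 36
  Event 11 (sale 8): sell min(8,18)=8. stock: 18 - 8 = 10. total_sold = 44
Final: stock = 10, total_sold = 44

First zero at event 2.

Answer: 2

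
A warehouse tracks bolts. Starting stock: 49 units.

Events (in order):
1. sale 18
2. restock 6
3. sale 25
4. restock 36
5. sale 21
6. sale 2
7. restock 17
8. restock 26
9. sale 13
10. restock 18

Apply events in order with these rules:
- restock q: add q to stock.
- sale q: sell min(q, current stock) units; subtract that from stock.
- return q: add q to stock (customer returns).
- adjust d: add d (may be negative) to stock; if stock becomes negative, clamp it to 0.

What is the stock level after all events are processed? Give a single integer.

Processing events:
Start: stock = 49
  Event 1 (sale 18): sell min(18,49)=18. stock: 49 - 18 = 31. total_sold = 18
  Event 2 (restock 6): 31 + 6 = 37
  Event 3 (sale 25): sell min(25,37)=25. stock: 37 - 25 = 12. total_sold = 43
  Event 4 (restock 36): 12 + 36 = 48
  Event 5 (sale 21): sell min(21,48)=21. stock: 48 - 21 = 27. total_sold = 64
  Event 6 (sale 2): sell min(2,27)=2. stock: 27 - 2 = 25. total_sold = 66
  Event 7 (restock 17): 25 + 17 = 42
  Event 8 (restock 26): 42 + 26 = 68
  Event 9 (sale 13): sell min(13,68)=13. stock: 68 - 13 = 55. total_sold = 79
  Event 10 (restock 18): 55 + 18 = 73
Final: stock = 73, total_sold = 79

Answer: 73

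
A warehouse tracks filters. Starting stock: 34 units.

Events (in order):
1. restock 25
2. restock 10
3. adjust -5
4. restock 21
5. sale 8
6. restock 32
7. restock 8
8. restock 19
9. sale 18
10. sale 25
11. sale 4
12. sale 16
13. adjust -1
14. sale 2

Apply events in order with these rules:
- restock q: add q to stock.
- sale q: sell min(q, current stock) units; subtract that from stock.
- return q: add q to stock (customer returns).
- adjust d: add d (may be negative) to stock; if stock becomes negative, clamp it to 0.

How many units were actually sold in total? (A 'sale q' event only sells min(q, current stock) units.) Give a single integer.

Answer: 73

Derivation:
Processing events:
Start: stock = 34
  Event 1 (restock 25): 34 + 25 = 59
  Event 2 (restock 10): 59 + 10 = 69
  Event 3 (adjust -5): 69 + -5 = 64
  Event 4 (restock 21): 64 + 21 = 85
  Event 5 (sale 8): sell min(8,85)=8. stock: 85 - 8 = 77. total_sold = 8
  Event 6 (restock 32): 77 + 32 = 109
  Event 7 (restock 8): 109 + 8 = 117
  Event 8 (restock 19): 117 + 19 = 136
  Event 9 (sale 18): sell min(18,136)=18. stock: 136 - 18 = 118. total_sold = 26
  Event 10 (sale 25): sell min(25,118)=25. stock: 118 - 25 = 93. total_sold = 51
  Event 11 (sale 4): sell min(4,93)=4. stock: 93 - 4 = 89. total_sold = 55
  Event 12 (sale 16): sell min(16,89)=16. stock: 89 - 16 = 73. total_sold = 71
  Event 13 (adjust -1): 73 + -1 = 72
  Event 14 (sale 2): sell min(2,72)=2. stock: 72 - 2 = 70. total_sold = 73
Final: stock = 70, total_sold = 73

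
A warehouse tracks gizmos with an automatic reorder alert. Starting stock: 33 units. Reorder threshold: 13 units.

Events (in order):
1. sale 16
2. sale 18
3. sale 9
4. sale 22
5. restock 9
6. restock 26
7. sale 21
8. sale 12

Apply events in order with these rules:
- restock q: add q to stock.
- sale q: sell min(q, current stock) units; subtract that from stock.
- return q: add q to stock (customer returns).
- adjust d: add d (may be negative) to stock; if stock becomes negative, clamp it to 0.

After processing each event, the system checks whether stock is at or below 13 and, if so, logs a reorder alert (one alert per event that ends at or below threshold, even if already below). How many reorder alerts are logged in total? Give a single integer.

Processing events:
Start: stock = 33
  Event 1 (sale 16): sell min(16,33)=16. stock: 33 - 16 = 17. total_sold = 16
  Event 2 (sale 18): sell min(18,17)=17. stock: 17 - 17 = 0. total_sold = 33
  Event 3 (sale 9): sell min(9,0)=0. stock: 0 - 0 = 0. total_sold = 33
  Event 4 (sale 22): sell min(22,0)=0. stock: 0 - 0 = 0. total_sold = 33
  Event 5 (restock 9): 0 + 9 = 9
  Event 6 (restock 26): 9 + 26 = 35
  Event 7 (sale 21): sell min(21,35)=21. stock: 35 - 21 = 14. total_sold = 54
  Event 8 (sale 12): sell min(12,14)=12. stock: 14 - 12 = 2. total_sold = 66
Final: stock = 2, total_sold = 66

Checking against threshold 13:
  After event 1: stock=17 > 13
  After event 2: stock=0 <= 13 -> ALERT
  After event 3: stock=0 <= 13 -> ALERT
  After event 4: stock=0 <= 13 -> ALERT
  After event 5: stock=9 <= 13 -> ALERT
  After event 6: stock=35 > 13
  After event 7: stock=14 > 13
  After event 8: stock=2 <= 13 -> ALERT
Alert events: [2, 3, 4, 5, 8]. Count = 5

Answer: 5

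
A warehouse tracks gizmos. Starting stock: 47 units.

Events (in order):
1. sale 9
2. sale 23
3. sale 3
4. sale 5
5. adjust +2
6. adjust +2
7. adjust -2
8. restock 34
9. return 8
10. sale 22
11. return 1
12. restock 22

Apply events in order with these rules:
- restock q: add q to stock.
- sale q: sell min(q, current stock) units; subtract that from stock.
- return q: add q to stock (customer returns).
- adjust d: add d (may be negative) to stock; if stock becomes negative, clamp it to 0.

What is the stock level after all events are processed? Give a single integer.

Answer: 52

Derivation:
Processing events:
Start: stock = 47
  Event 1 (sale 9): sell min(9,47)=9. stock: 47 - 9 = 38. total_sold = 9
  Event 2 (sale 23): sell min(23,38)=23. stock: 38 - 23 = 15. total_sold = 32
  Event 3 (sale 3): sell min(3,15)=3. stock: 15 - 3 = 12. total_sold = 35
  Event 4 (sale 5): sell min(5,12)=5. stock: 12 - 5 = 7. total_sold = 40
  Event 5 (adjust +2): 7 + 2 = 9
  Event 6 (adjust +2): 9 + 2 = 11
  Event 7 (adjust -2): 11 + -2 = 9
  Event 8 (restock 34): 9 + 34 = 43
  Event 9 (return 8): 43 + 8 = 51
  Event 10 (sale 22): sell min(22,51)=22. stock: 51 - 22 = 29. total_sold = 62
  Event 11 (return 1): 29 + 1 = 30
  Event 12 (restock 22): 30 + 22 = 52
Final: stock = 52, total_sold = 62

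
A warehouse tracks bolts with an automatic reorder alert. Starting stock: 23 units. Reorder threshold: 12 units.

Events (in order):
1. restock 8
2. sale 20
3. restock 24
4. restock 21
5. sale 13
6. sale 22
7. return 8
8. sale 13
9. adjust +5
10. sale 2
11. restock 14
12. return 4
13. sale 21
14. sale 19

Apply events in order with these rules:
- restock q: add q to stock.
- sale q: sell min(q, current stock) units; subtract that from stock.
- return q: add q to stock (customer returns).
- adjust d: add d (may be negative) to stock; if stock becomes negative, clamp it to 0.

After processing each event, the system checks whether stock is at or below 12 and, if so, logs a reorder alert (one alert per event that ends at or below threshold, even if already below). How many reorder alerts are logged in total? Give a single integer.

Answer: 2

Derivation:
Processing events:
Start: stock = 23
  Event 1 (restock 8): 23 + 8 = 31
  Event 2 (sale 20): sell min(20,31)=20. stock: 31 - 20 = 11. total_sold = 20
  Event 3 (restock 24): 11 + 24 = 35
  Event 4 (restock 21): 35 + 21 = 56
  Event 5 (sale 13): sell min(13,56)=13. stock: 56 - 13 = 43. total_sold = 33
  Event 6 (sale 22): sell min(22,43)=22. stock: 43 - 22 = 21. total_sold = 55
  Event 7 (return 8): 21 + 8 = 29
  Event 8 (sale 13): sell min(13,29)=13. stock: 29 - 13 = 16. total_sold = 68
  Event 9 (adjust +5): 16 + 5 = 21
  Event 10 (sale 2): sell min(2,21)=2. stock: 21 - 2 = 19. total_sold = 70
  Event 11 (restock 14): 19 + 14 = 33
  Event 12 (return 4): 33 + 4 = 37
  Event 13 (sale 21): sell min(21,37)=21. stock: 37 - 21 = 16. total_sold = 91
  Event 14 (sale 19): sell min(19,16)=16. stock: 16 - 16 = 0. total_sold = 107
Final: stock = 0, total_sold = 107

Checking against threshold 12:
  After event 1: stock=31 > 12
  After event 2: stock=11 <= 12 -> ALERT
  After event 3: stock=35 > 12
  After event 4: stock=56 > 12
  After event 5: stock=43 > 12
  After event 6: stock=21 > 12
  After event 7: stock=29 > 12
  After event 8: stock=16 > 12
  After event 9: stock=21 > 12
  After event 10: stock=19 > 12
  After event 11: stock=33 > 12
  After event 12: stock=37 > 12
  After event 13: stock=16 > 12
  After event 14: stock=0 <= 12 -> ALERT
Alert events: [2, 14]. Count = 2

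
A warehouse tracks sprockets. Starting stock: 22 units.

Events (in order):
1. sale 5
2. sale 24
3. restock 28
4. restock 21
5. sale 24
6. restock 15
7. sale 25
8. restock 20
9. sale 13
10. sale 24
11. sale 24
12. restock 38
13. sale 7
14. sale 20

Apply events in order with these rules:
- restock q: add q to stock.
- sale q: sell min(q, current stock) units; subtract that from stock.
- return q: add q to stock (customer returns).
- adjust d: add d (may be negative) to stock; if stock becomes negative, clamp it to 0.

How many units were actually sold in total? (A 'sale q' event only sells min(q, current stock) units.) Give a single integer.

Processing events:
Start: stock = 22
  Event 1 (sale 5): sell min(5,22)=5. stock: 22 - 5 = 17. total_sold = 5
  Event 2 (sale 24): sell min(24,17)=17. stock: 17 - 17 = 0. total_sold = 22
  Event 3 (restock 28): 0 + 28 = 28
  Event 4 (restock 21): 28 + 21 = 49
  Event 5 (sale 24): sell min(24,49)=24. stock: 49 - 24 = 25. total_sold = 46
  Event 6 (restock 15): 25 + 15 = 40
  Event 7 (sale 25): sell min(25,40)=25. stock: 40 - 25 = 15. total_sold = 71
  Event 8 (restock 20): 15 + 20 = 35
  Event 9 (sale 13): sell min(13,35)=13. stock: 35 - 13 = 22. total_sold = 84
  Event 10 (sale 24): sell min(24,22)=22. stock: 22 - 22 = 0. total_sold = 106
  Event 11 (sale 24): sell min(24,0)=0. stock: 0 - 0 = 0. total_sold = 106
  Event 12 (restock 38): 0 + 38 = 38
  Event 13 (sale 7): sell min(7,38)=7. stock: 38 - 7 = 31. total_sold = 113
  Event 14 (sale 20): sell min(20,31)=20. stock: 31 - 20 = 11. total_sold = 133
Final: stock = 11, total_sold = 133

Answer: 133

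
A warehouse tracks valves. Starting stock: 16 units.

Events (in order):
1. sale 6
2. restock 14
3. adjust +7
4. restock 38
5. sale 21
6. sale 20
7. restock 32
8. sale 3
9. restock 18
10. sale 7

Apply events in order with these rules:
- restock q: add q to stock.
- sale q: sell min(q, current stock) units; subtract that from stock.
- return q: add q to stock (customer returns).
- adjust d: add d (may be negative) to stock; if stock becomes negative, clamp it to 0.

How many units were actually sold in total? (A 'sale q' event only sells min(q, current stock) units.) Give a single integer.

Processing events:
Start: stock = 16
  Event 1 (sale 6): sell min(6,16)=6. stock: 16 - 6 = 10. total_sold = 6
  Event 2 (restock 14): 10 + 14 = 24
  Event 3 (adjust +7): 24 + 7 = 31
  Event 4 (restock 38): 31 + 38 = 69
  Event 5 (sale 21): sell min(21,69)=21. stock: 69 - 21 = 48. total_sold = 27
  Event 6 (sale 20): sell min(20,48)=20. stock: 48 - 20 = 28. total_sold = 47
  Event 7 (restock 32): 28 + 32 = 60
  Event 8 (sale 3): sell min(3,60)=3. stock: 60 - 3 = 57. total_sold = 50
  Event 9 (restock 18): 57 + 18 = 75
  Event 10 (sale 7): sell min(7,75)=7. stock: 75 - 7 = 68. total_sold = 57
Final: stock = 68, total_sold = 57

Answer: 57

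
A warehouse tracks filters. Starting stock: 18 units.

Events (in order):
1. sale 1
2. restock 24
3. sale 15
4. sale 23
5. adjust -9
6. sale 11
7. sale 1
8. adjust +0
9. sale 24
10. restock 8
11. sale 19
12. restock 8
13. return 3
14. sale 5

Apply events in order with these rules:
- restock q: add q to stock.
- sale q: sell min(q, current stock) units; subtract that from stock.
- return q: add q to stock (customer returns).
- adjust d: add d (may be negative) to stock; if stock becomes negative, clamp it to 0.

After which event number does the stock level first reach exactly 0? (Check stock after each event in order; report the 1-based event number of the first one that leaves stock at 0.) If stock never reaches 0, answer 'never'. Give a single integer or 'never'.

Answer: 5

Derivation:
Processing events:
Start: stock = 18
  Event 1 (sale 1): sell min(1,18)=1. stock: 18 - 1 = 17. total_sold = 1
  Event 2 (restock 24): 17 + 24 = 41
  Event 3 (sale 15): sell min(15,41)=15. stock: 41 - 15 = 26. total_sold = 16
  Event 4 (sale 23): sell min(23,26)=23. stock: 26 - 23 = 3. total_sold = 39
  Event 5 (adjust -9): 3 + -9 = 0 (clamped to 0)
  Event 6 (sale 11): sell min(11,0)=0. stock: 0 - 0 = 0. total_sold = 39
  Event 7 (sale 1): sell min(1,0)=0. stock: 0 - 0 = 0. total_sold = 39
  Event 8 (adjust +0): 0 + 0 = 0
  Event 9 (sale 24): sell min(24,0)=0. stock: 0 - 0 = 0. total_sold = 39
  Event 10 (restock 8): 0 + 8 = 8
  Event 11 (sale 19): sell min(19,8)=8. stock: 8 - 8 = 0. total_sold = 47
  Event 12 (restock 8): 0 + 8 = 8
  Event 13 (return 3): 8 + 3 = 11
  Event 14 (sale 5): sell min(5,11)=5. stock: 11 - 5 = 6. total_sold = 52
Final: stock = 6, total_sold = 52

First zero at event 5.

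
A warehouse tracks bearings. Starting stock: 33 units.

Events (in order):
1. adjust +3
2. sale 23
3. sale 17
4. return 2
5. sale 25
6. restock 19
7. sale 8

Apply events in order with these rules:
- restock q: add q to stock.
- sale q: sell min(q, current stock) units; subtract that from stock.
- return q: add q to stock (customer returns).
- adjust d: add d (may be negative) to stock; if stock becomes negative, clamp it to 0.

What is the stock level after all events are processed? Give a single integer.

Answer: 11

Derivation:
Processing events:
Start: stock = 33
  Event 1 (adjust +3): 33 + 3 = 36
  Event 2 (sale 23): sell min(23,36)=23. stock: 36 - 23 = 13. total_sold = 23
  Event 3 (sale 17): sell min(17,13)=13. stock: 13 - 13 = 0. total_sold = 36
  Event 4 (return 2): 0 + 2 = 2
  Event 5 (sale 25): sell min(25,2)=2. stock: 2 - 2 = 0. total_sold = 38
  Event 6 (restock 19): 0 + 19 = 19
  Event 7 (sale 8): sell min(8,19)=8. stock: 19 - 8 = 11. total_sold = 46
Final: stock = 11, total_sold = 46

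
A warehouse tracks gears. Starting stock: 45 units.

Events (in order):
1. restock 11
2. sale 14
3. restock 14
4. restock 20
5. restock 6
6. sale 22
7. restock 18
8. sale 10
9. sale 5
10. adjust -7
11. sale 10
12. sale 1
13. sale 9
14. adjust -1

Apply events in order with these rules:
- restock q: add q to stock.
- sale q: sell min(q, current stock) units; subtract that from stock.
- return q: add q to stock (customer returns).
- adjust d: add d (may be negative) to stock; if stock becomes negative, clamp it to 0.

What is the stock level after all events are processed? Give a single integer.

Answer: 35

Derivation:
Processing events:
Start: stock = 45
  Event 1 (restock 11): 45 + 11 = 56
  Event 2 (sale 14): sell min(14,56)=14. stock: 56 - 14 = 42. total_sold = 14
  Event 3 (restock 14): 42 + 14 = 56
  Event 4 (restock 20): 56 + 20 = 76
  Event 5 (restock 6): 76 + 6 = 82
  Event 6 (sale 22): sell min(22,82)=22. stock: 82 - 22 = 60. total_sold = 36
  Event 7 (restock 18): 60 + 18 = 78
  Event 8 (sale 10): sell min(10,78)=10. stock: 78 - 10 = 68. total_sold = 46
  Event 9 (sale 5): sell min(5,68)=5. stock: 68 - 5 = 63. total_sold = 51
  Event 10 (adjust -7): 63 + -7 = 56
  Event 11 (sale 10): sell min(10,56)=10. stock: 56 - 10 = 46. total_sold = 61
  Event 12 (sale 1): sell min(1,46)=1. stock: 46 - 1 = 45. total_sold = 62
  Event 13 (sale 9): sell min(9,45)=9. stock: 45 - 9 = 36. total_sold = 71
  Event 14 (adjust -1): 36 + -1 = 35
Final: stock = 35, total_sold = 71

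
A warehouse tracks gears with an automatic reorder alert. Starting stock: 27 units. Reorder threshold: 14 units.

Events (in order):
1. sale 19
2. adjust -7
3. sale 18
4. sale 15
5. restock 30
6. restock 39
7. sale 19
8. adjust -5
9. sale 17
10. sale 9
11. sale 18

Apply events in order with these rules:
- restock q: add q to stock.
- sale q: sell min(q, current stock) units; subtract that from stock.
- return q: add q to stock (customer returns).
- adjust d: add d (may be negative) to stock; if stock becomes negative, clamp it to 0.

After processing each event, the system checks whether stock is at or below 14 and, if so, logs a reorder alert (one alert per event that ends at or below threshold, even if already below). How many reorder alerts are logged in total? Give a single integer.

Answer: 5

Derivation:
Processing events:
Start: stock = 27
  Event 1 (sale 19): sell min(19,27)=19. stock: 27 - 19 = 8. total_sold = 19
  Event 2 (adjust -7): 8 + -7 = 1
  Event 3 (sale 18): sell min(18,1)=1. stock: 1 - 1 = 0. total_sold = 20
  Event 4 (sale 15): sell min(15,0)=0. stock: 0 - 0 = 0. total_sold = 20
  Event 5 (restock 30): 0 + 30 = 30
  Event 6 (restock 39): 30 + 39 = 69
  Event 7 (sale 19): sell min(19,69)=19. stock: 69 - 19 = 50. total_sold = 39
  Event 8 (adjust -5): 50 + -5 = 45
  Event 9 (sale 17): sell min(17,45)=17. stock: 45 - 17 = 28. total_sold = 56
  Event 10 (sale 9): sell min(9,28)=9. stock: 28 - 9 = 19. total_sold = 65
  Event 11 (sale 18): sell min(18,19)=18. stock: 19 - 18 = 1. total_sold = 83
Final: stock = 1, total_sold = 83

Checking against threshold 14:
  After event 1: stock=8 <= 14 -> ALERT
  After event 2: stock=1 <= 14 -> ALERT
  After event 3: stock=0 <= 14 -> ALERT
  After event 4: stock=0 <= 14 -> ALERT
  After event 5: stock=30 > 14
  After event 6: stock=69 > 14
  After event 7: stock=50 > 14
  After event 8: stock=45 > 14
  After event 9: stock=28 > 14
  After event 10: stock=19 > 14
  After event 11: stock=1 <= 14 -> ALERT
Alert events: [1, 2, 3, 4, 11]. Count = 5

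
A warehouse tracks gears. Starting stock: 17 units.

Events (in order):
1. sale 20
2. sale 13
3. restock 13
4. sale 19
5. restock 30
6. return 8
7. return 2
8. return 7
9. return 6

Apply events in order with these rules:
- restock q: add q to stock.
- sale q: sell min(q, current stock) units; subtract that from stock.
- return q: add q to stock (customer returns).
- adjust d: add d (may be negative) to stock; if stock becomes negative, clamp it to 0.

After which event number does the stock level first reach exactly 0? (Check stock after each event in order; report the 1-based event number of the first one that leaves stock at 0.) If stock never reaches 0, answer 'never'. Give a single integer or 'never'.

Answer: 1

Derivation:
Processing events:
Start: stock = 17
  Event 1 (sale 20): sell min(20,17)=17. stock: 17 - 17 = 0. total_sold = 17
  Event 2 (sale 13): sell min(13,0)=0. stock: 0 - 0 = 0. total_sold = 17
  Event 3 (restock 13): 0 + 13 = 13
  Event 4 (sale 19): sell min(19,13)=13. stock: 13 - 13 = 0. total_sold = 30
  Event 5 (restock 30): 0 + 30 = 30
  Event 6 (return 8): 30 + 8 = 38
  Event 7 (return 2): 38 + 2 = 40
  Event 8 (return 7): 40 + 7 = 47
  Event 9 (return 6): 47 + 6 = 53
Final: stock = 53, total_sold = 30

First zero at event 1.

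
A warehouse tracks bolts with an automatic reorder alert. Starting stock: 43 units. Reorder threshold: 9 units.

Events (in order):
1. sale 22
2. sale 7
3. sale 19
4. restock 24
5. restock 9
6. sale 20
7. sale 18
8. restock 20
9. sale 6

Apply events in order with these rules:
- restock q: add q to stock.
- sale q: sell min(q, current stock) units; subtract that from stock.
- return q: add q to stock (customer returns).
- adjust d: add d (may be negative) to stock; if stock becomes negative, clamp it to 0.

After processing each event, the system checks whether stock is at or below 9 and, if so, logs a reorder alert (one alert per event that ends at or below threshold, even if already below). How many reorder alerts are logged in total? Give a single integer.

Answer: 2

Derivation:
Processing events:
Start: stock = 43
  Event 1 (sale 22): sell min(22,43)=22. stock: 43 - 22 = 21. total_sold = 22
  Event 2 (sale 7): sell min(7,21)=7. stock: 21 - 7 = 14. total_sold = 29
  Event 3 (sale 19): sell min(19,14)=14. stock: 14 - 14 = 0. total_sold = 43
  Event 4 (restock 24): 0 + 24 = 24
  Event 5 (restock 9): 24 + 9 = 33
  Event 6 (sale 20): sell min(20,33)=20. stock: 33 - 20 = 13. total_sold = 63
  Event 7 (sale 18): sell min(18,13)=13. stock: 13 - 13 = 0. total_sold = 76
  Event 8 (restock 20): 0 + 20 = 20
  Event 9 (sale 6): sell min(6,20)=6. stock: 20 - 6 = 14. total_sold = 82
Final: stock = 14, total_sold = 82

Checking against threshold 9:
  After event 1: stock=21 > 9
  After event 2: stock=14 > 9
  After event 3: stock=0 <= 9 -> ALERT
  After event 4: stock=24 > 9
  After event 5: stock=33 > 9
  After event 6: stock=13 > 9
  After event 7: stock=0 <= 9 -> ALERT
  After event 8: stock=20 > 9
  After event 9: stock=14 > 9
Alert events: [3, 7]. Count = 2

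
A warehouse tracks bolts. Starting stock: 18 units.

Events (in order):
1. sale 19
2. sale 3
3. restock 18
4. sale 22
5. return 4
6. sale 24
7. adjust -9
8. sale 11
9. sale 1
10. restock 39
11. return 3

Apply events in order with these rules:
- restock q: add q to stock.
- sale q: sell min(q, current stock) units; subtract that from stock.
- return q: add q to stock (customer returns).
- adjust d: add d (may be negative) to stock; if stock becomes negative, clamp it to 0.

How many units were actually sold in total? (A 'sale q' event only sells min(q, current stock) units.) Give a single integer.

Processing events:
Start: stock = 18
  Event 1 (sale 19): sell min(19,18)=18. stock: 18 - 18 = 0. total_sold = 18
  Event 2 (sale 3): sell min(3,0)=0. stock: 0 - 0 = 0. total_sold = 18
  Event 3 (restock 18): 0 + 18 = 18
  Event 4 (sale 22): sell min(22,18)=18. stock: 18 - 18 = 0. total_sold = 36
  Event 5 (return 4): 0 + 4 = 4
  Event 6 (sale 24): sell min(24,4)=4. stock: 4 - 4 = 0. total_sold = 40
  Event 7 (adjust -9): 0 + -9 = 0 (clamped to 0)
  Event 8 (sale 11): sell min(11,0)=0. stock: 0 - 0 = 0. total_sold = 40
  Event 9 (sale 1): sell min(1,0)=0. stock: 0 - 0 = 0. total_sold = 40
  Event 10 (restock 39): 0 + 39 = 39
  Event 11 (return 3): 39 + 3 = 42
Final: stock = 42, total_sold = 40

Answer: 40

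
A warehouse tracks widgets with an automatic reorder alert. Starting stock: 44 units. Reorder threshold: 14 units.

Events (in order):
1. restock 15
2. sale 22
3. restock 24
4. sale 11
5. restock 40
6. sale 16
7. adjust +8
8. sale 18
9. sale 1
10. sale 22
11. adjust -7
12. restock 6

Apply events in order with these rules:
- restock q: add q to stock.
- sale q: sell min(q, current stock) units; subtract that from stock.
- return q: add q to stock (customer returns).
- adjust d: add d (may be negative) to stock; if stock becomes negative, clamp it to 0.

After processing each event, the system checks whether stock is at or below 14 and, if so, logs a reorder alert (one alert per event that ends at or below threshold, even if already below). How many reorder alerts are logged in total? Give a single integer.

Processing events:
Start: stock = 44
  Event 1 (restock 15): 44 + 15 = 59
  Event 2 (sale 22): sell min(22,59)=22. stock: 59 - 22 = 37. total_sold = 22
  Event 3 (restock 24): 37 + 24 = 61
  Event 4 (sale 11): sell min(11,61)=11. stock: 61 - 11 = 50. total_sold = 33
  Event 5 (restock 40): 50 + 40 = 90
  Event 6 (sale 16): sell min(16,90)=16. stock: 90 - 16 = 74. total_sold = 49
  Event 7 (adjust +8): 74 + 8 = 82
  Event 8 (sale 18): sell min(18,82)=18. stock: 82 - 18 = 64. total_sold = 67
  Event 9 (sale 1): sell min(1,64)=1. stock: 64 - 1 = 63. total_sold = 68
  Event 10 (sale 22): sell min(22,63)=22. stock: 63 - 22 = 41. total_sold = 90
  Event 11 (adjust -7): 41 + -7 = 34
  Event 12 (restock 6): 34 + 6 = 40
Final: stock = 40, total_sold = 90

Checking against threshold 14:
  After event 1: stock=59 > 14
  After event 2: stock=37 > 14
  After event 3: stock=61 > 14
  After event 4: stock=50 > 14
  After event 5: stock=90 > 14
  After event 6: stock=74 > 14
  After event 7: stock=82 > 14
  After event 8: stock=64 > 14
  After event 9: stock=63 > 14
  After event 10: stock=41 > 14
  After event 11: stock=34 > 14
  After event 12: stock=40 > 14
Alert events: []. Count = 0

Answer: 0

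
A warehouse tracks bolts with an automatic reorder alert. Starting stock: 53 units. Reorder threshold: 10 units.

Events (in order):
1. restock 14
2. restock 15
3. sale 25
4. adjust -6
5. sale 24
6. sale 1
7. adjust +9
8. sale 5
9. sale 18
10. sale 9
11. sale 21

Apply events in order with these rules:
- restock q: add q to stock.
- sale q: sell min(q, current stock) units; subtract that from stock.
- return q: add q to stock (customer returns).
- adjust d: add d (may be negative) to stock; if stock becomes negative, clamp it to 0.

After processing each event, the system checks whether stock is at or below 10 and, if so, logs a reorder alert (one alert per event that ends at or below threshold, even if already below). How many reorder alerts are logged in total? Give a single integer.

Processing events:
Start: stock = 53
  Event 1 (restock 14): 53 + 14 = 67
  Event 2 (restock 15): 67 + 15 = 82
  Event 3 (sale 25): sell min(25,82)=25. stock: 82 - 25 = 57. total_sold = 25
  Event 4 (adjust -6): 57 + -6 = 51
  Event 5 (sale 24): sell min(24,51)=24. stock: 51 - 24 = 27. total_sold = 49
  Event 6 (sale 1): sell min(1,27)=1. stock: 27 - 1 = 26. total_sold = 50
  Event 7 (adjust +9): 26 + 9 = 35
  Event 8 (sale 5): sell min(5,35)=5. stock: 35 - 5 = 30. total_sold = 55
  Event 9 (sale 18): sell min(18,30)=18. stock: 30 - 18 = 12. total_sold = 73
  Event 10 (sale 9): sell min(9,12)=9. stock: 12 - 9 = 3. total_sold = 82
  Event 11 (sale 21): sell min(21,3)=3. stock: 3 - 3 = 0. total_sold = 85
Final: stock = 0, total_sold = 85

Checking against threshold 10:
  After event 1: stock=67 > 10
  After event 2: stock=82 > 10
  After event 3: stock=57 > 10
  After event 4: stock=51 > 10
  After event 5: stock=27 > 10
  After event 6: stock=26 > 10
  After event 7: stock=35 > 10
  After event 8: stock=30 > 10
  After event 9: stock=12 > 10
  After event 10: stock=3 <= 10 -> ALERT
  After event 11: stock=0 <= 10 -> ALERT
Alert events: [10, 11]. Count = 2

Answer: 2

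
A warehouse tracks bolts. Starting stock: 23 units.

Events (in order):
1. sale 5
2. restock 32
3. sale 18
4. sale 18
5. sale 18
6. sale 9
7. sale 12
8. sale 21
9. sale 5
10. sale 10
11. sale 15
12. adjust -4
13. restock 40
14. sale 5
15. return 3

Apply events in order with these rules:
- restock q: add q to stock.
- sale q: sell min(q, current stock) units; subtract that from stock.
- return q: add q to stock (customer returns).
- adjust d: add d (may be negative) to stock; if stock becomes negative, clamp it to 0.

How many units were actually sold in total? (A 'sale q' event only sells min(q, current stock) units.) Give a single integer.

Processing events:
Start: stock = 23
  Event 1 (sale 5): sell min(5,23)=5. stock: 23 - 5 = 18. total_sold = 5
  Event 2 (restock 32): 18 + 32 = 50
  Event 3 (sale 18): sell min(18,50)=18. stock: 50 - 18 = 32. total_sold = 23
  Event 4 (sale 18): sell min(18,32)=18. stock: 32 - 18 = 14. total_sold = 41
  Event 5 (sale 18): sell min(18,14)=14. stock: 14 - 14 = 0. total_sold = 55
  Event 6 (sale 9): sell min(9,0)=0. stock: 0 - 0 = 0. total_sold = 55
  Event 7 (sale 12): sell min(12,0)=0. stock: 0 - 0 = 0. total_sold = 55
  Event 8 (sale 21): sell min(21,0)=0. stock: 0 - 0 = 0. total_sold = 55
  Event 9 (sale 5): sell min(5,0)=0. stock: 0 - 0 = 0. total_sold = 55
  Event 10 (sale 10): sell min(10,0)=0. stock: 0 - 0 = 0. total_sold = 55
  Event 11 (sale 15): sell min(15,0)=0. stock: 0 - 0 = 0. total_sold = 55
  Event 12 (adjust -4): 0 + -4 = 0 (clamped to 0)
  Event 13 (restock 40): 0 + 40 = 40
  Event 14 (sale 5): sell min(5,40)=5. stock: 40 - 5 = 35. total_sold = 60
  Event 15 (return 3): 35 + 3 = 38
Final: stock = 38, total_sold = 60

Answer: 60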